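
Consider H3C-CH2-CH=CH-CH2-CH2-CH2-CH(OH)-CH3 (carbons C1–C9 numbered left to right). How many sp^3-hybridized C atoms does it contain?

7

C1: sp3 ✓
C2: sp3 ✓
C3: sp2
C4: sp2
C5: sp3 ✓
C6: sp3 ✓
C7: sp3 ✓
C8: sp3 ✓
C9: sp3 ✓
C1, C2, C5, C6, C7, C8, C9 → 7 sp3 carbons.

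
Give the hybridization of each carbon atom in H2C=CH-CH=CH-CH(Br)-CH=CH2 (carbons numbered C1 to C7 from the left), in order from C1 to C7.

C1 — 3 σ bonds, plus one π bond. Steric number 3, so sp2.
C2 has 3 σ bonds, plus one π bond: steric number 3 → sp2.
C3 is sp2: 3 σ bonds, plus one π bond, 3 electron-density regions.
C4 (3 σ bonds, plus one π bond) has steric number 3: sp2.
C5: 4 σ bonds — 4 electron domains, sp3.
C6 — 3 σ bonds, plus one π bond. Steric number 3, so sp2.
C7: 3 σ bonds, plus one π bond — 3 electron domains, sp2.

C1 sp2, C2 sp2, C3 sp2, C4 sp2, C5 sp3, C6 sp2, C7 sp2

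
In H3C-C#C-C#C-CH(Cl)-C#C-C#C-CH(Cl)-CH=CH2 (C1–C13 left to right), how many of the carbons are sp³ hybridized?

3

C1: sp3 ✓
C2: sp
C3: sp
C4: sp
C5: sp
C6: sp3 ✓
C7: sp
C8: sp
C9: sp
C10: sp
C11: sp3 ✓
C12: sp2
C13: sp2
C1, C6, C11 → 3 sp3 carbons.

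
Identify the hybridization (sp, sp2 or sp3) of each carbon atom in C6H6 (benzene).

sp2

Every ring carbon has three σ bonds and contributes one p electron to the aromatic π system.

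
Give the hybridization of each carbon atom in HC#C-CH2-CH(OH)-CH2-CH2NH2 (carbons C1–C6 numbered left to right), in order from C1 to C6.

C1 sp, C2 sp, C3 sp3, C4 sp3, C5 sp3, C6 sp3

C1: 2 σ bonds, plus two π bonds; 2 regions of electron density → sp.
C2 carries 2 σ bonds, plus two π bonds, giving a steric number of 2, so it is sp.
C3: 4 σ bonds — 4 electron domains, sp3.
C4: 4 σ bonds; 4 regions of electron density → sp3.
C5 (4 σ bonds) has steric number 4: sp3.
C6: 4 σ bonds — 4 electron domains, sp3.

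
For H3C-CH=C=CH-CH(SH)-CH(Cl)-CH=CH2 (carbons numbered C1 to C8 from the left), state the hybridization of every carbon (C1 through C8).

C1: 4 σ bonds — 4 electron domains, sp3.
C2 — 3 σ bonds, plus one π bond. Steric number 3, so sp2.
C3 (2 σ bonds, plus two π bonds) has steric number 2: sp.
C4 has 3 σ bonds, plus one π bond: steric number 3 → sp2.
C5 has 4 σ bonds: steric number 4 → sp3.
C6 — 4 σ bonds. Steric number 4, so sp3.
C7 has 3 σ bonds, plus one π bond: steric number 3 → sp2.
C8: 3 σ bonds, plus one π bond; 3 regions of electron density → sp2.

C1 sp3, C2 sp2, C3 sp, C4 sp2, C5 sp3, C6 sp3, C7 sp2, C8 sp2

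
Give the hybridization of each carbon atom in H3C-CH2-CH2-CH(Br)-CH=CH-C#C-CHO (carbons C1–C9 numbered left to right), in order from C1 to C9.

C1: 4 σ bonds; 4 regions of electron density → sp3.
C2 is sp3: 4 σ bonds, 4 electron-density regions.
C3 is sp3: 4 σ bonds, 4 electron-density regions.
C4 carries 4 σ bonds, giving a steric number of 4, so it is sp3.
C5 has 3 σ bonds, plus one π bond: steric number 3 → sp2.
C6 has 3 σ bonds, plus one π bond: steric number 3 → sp2.
C7 — 2 σ bonds, plus two π bonds. Steric number 2, so sp.
C8 carries 2 σ bonds, plus two π bonds, giving a steric number of 2, so it is sp.
C9: 3 σ bonds, plus one π bond; 3 regions of electron density → sp2.

C1 sp3, C2 sp3, C3 sp3, C4 sp3, C5 sp2, C6 sp2, C7 sp, C8 sp, C9 sp2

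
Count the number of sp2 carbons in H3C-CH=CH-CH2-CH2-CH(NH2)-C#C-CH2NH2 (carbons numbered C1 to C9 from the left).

C1: sp3
C2: sp2 ✓
C3: sp2 ✓
C4: sp3
C5: sp3
C6: sp3
C7: sp
C8: sp
C9: sp3
C2, C3 → 2 sp2 carbons.

2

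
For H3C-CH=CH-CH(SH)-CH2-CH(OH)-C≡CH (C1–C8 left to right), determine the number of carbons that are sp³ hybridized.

C1: sp3 ✓
C2: sp2
C3: sp2
C4: sp3 ✓
C5: sp3 ✓
C6: sp3 ✓
C7: sp
C8: sp
C1, C4, C5, C6 → 4 sp3 carbons.

4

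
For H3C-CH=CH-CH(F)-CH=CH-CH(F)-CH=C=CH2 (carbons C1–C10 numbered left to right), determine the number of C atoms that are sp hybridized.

1

C1: sp3
C2: sp2
C3: sp2
C4: sp3
C5: sp2
C6: sp2
C7: sp3
C8: sp2
C9: sp ✓
C10: sp2
C9 → 1 sp carbon.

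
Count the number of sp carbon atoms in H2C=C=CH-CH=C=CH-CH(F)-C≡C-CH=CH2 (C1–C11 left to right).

4

C1: sp2
C2: sp ✓
C3: sp2
C4: sp2
C5: sp ✓
C6: sp2
C7: sp3
C8: sp ✓
C9: sp ✓
C10: sp2
C11: sp2
C2, C5, C8, C9 → 4 sp carbons.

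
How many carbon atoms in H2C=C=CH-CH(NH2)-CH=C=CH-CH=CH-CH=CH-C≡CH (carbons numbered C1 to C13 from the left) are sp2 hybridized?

8

C1: sp2 ✓
C2: sp
C3: sp2 ✓
C4: sp3
C5: sp2 ✓
C6: sp
C7: sp2 ✓
C8: sp2 ✓
C9: sp2 ✓
C10: sp2 ✓
C11: sp2 ✓
C12: sp
C13: sp
C1, C3, C5, C7, C8, C9, C10, C11 → 8 sp2 carbons.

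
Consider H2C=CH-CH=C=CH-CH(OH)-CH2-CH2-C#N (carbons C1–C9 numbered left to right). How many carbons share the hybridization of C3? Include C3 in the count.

C3 is sp2 (one π bond).
C1: sp2 ✓
C2: sp2 ✓
C3: sp2 ✓
C4: sp
C5: sp2 ✓
C6: sp3
C7: sp3
C8: sp3
C9: sp
4 carbons are sp2.

4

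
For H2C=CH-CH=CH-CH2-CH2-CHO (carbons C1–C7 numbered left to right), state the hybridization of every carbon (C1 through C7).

C1 sp2, C2 sp2, C3 sp2, C4 sp2, C5 sp3, C6 sp3, C7 sp2

C1 — 3 σ bonds, plus one π bond. Steric number 3, so sp2.
C2: 3 σ bonds, plus one π bond; 3 regions of electron density → sp2.
C3 carries 3 σ bonds, plus one π bond, giving a steric number of 3, so it is sp2.
C4 (3 σ bonds, plus one π bond) has steric number 3: sp2.
C5: 4 σ bonds; 4 regions of electron density → sp3.
C6: 4 σ bonds — 4 electron domains, sp3.
C7 has 3 σ bonds, plus one π bond: steric number 3 → sp2.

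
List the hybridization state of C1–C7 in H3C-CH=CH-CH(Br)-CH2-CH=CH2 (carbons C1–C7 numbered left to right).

C1 carries 4 σ bonds, giving a steric number of 4, so it is sp3.
C2 (3 σ bonds, plus one π bond) has steric number 3: sp2.
C3 — 3 σ bonds, plus one π bond. Steric number 3, so sp2.
C4 — 4 σ bonds. Steric number 4, so sp3.
C5 (4 σ bonds) has steric number 4: sp3.
C6 — 3 σ bonds, plus one π bond. Steric number 3, so sp2.
C7 has 3 σ bonds, plus one π bond: steric number 3 → sp2.

C1 sp3, C2 sp2, C3 sp2, C4 sp3, C5 sp3, C6 sp2, C7 sp2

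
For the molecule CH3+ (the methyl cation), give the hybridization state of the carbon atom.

Three σ bonds to H, empty p orbital → sp2, trigonal planar.

sp²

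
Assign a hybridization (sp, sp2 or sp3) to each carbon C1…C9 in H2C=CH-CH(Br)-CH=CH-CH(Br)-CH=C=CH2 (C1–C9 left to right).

C1 sp2, C2 sp2, C3 sp3, C4 sp2, C5 sp2, C6 sp3, C7 sp2, C8 sp, C9 sp2

C1 — 3 σ bonds, plus one π bond. Steric number 3, so sp2.
C2 carries 3 σ bonds, plus one π bond, giving a steric number of 3, so it is sp2.
C3 carries 4 σ bonds, giving a steric number of 4, so it is sp3.
C4 has 3 σ bonds, plus one π bond: steric number 3 → sp2.
C5 (3 σ bonds, plus one π bond) has steric number 3: sp2.
C6 carries 4 σ bonds, giving a steric number of 4, so it is sp3.
C7 has 3 σ bonds, plus one π bond: steric number 3 → sp2.
C8 — 2 σ bonds, plus two π bonds. Steric number 2, so sp.
C9 carries 3 σ bonds, plus one π bond, giving a steric number of 3, so it is sp2.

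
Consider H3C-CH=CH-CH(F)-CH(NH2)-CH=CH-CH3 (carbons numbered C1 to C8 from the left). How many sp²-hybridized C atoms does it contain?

C1: sp3
C2: sp2 ✓
C3: sp2 ✓
C4: sp3
C5: sp3
C6: sp2 ✓
C7: sp2 ✓
C8: sp3
C2, C3, C6, C7 → 4 sp2 carbons.

4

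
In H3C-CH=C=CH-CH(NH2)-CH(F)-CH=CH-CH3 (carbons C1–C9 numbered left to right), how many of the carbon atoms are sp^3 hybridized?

C1: sp3 ✓
C2: sp2
C3: sp
C4: sp2
C5: sp3 ✓
C6: sp3 ✓
C7: sp2
C8: sp2
C9: sp3 ✓
C1, C5, C6, C9 → 4 sp3 carbons.

4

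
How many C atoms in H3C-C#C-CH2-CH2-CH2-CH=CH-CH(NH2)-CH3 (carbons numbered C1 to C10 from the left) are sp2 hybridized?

C1: sp3
C2: sp
C3: sp
C4: sp3
C5: sp3
C6: sp3
C7: sp2 ✓
C8: sp2 ✓
C9: sp3
C10: sp3
C7, C8 → 2 sp2 carbons.

2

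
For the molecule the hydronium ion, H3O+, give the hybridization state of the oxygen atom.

Three σ bonds + one lone pair = steric number 4 → sp3.

sp³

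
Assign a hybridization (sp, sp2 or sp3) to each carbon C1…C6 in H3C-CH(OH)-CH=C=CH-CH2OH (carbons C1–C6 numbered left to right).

C1 has 4 σ bonds: steric number 4 → sp3.
C2 is sp3: 4 σ bonds, 4 electron-density regions.
C3: 3 σ bonds, plus one π bond — 3 electron domains, sp2.
C4 has 2 σ bonds, plus two π bonds: steric number 2 → sp.
C5 has 3 σ bonds, plus one π bond: steric number 3 → sp2.
C6 — 4 σ bonds. Steric number 4, so sp3.

C1 sp3, C2 sp3, C3 sp2, C4 sp, C5 sp2, C6 sp3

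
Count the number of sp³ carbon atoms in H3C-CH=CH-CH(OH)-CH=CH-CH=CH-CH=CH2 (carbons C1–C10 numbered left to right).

C1: sp3 ✓
C2: sp2
C3: sp2
C4: sp3 ✓
C5: sp2
C6: sp2
C7: sp2
C8: sp2
C9: sp2
C10: sp2
C1, C4 → 2 sp3 carbons.

2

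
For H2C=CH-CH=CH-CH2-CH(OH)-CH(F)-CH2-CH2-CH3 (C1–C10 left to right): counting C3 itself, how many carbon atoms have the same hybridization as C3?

4

C3 is sp2 (one π bond).
C1: sp2 ✓
C2: sp2 ✓
C3: sp2 ✓
C4: sp2 ✓
C5: sp3
C6: sp3
C7: sp3
C8: sp3
C9: sp3
C10: sp3
4 carbons are sp2.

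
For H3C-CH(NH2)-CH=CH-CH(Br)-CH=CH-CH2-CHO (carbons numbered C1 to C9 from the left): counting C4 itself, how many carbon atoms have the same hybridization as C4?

C4 is sp2 (one π bond).
C1: sp3
C2: sp3
C3: sp2 ✓
C4: sp2 ✓
C5: sp3
C6: sp2 ✓
C7: sp2 ✓
C8: sp3
C9: sp2 ✓
5 carbons are sp2.

5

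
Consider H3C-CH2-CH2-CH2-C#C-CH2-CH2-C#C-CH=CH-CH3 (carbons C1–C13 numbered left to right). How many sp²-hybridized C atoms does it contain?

C1: sp3
C2: sp3
C3: sp3
C4: sp3
C5: sp
C6: sp
C7: sp3
C8: sp3
C9: sp
C10: sp
C11: sp2 ✓
C12: sp2 ✓
C13: sp3
C11, C12 → 2 sp2 carbons.

2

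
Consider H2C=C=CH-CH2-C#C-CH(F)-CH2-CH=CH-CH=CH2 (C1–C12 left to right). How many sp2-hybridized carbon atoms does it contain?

6

C1: sp2 ✓
C2: sp
C3: sp2 ✓
C4: sp3
C5: sp
C6: sp
C7: sp3
C8: sp3
C9: sp2 ✓
C10: sp2 ✓
C11: sp2 ✓
C12: sp2 ✓
C1, C3, C9, C10, C11, C12 → 6 sp2 carbons.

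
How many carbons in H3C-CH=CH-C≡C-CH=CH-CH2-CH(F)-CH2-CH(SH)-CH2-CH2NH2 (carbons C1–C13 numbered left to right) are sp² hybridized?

4

C1: sp3
C2: sp2 ✓
C3: sp2 ✓
C4: sp
C5: sp
C6: sp2 ✓
C7: sp2 ✓
C8: sp3
C9: sp3
C10: sp3
C11: sp3
C12: sp3
C13: sp3
C2, C3, C6, C7 → 4 sp2 carbons.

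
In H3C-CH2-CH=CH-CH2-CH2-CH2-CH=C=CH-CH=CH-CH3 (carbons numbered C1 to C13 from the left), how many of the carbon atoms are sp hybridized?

C1: sp3
C2: sp3
C3: sp2
C4: sp2
C5: sp3
C6: sp3
C7: sp3
C8: sp2
C9: sp ✓
C10: sp2
C11: sp2
C12: sp2
C13: sp3
C9 → 1 sp carbon.

1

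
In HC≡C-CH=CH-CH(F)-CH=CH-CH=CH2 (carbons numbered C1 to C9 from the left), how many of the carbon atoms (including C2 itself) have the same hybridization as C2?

2

C2 is sp (two π bonds).
C1: sp ✓
C2: sp ✓
C3: sp2
C4: sp2
C5: sp3
C6: sp2
C7: sp2
C8: sp2
C9: sp2
2 carbons are sp.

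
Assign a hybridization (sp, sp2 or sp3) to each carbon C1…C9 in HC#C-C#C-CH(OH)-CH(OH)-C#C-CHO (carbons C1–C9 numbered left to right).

C1 has 2 σ bonds, plus two π bonds: steric number 2 → sp.
C2 — 2 σ bonds, plus two π bonds. Steric number 2, so sp.
C3 is sp: 2 σ bonds, plus two π bonds, 2 electron-density regions.
C4 has 2 σ bonds, plus two π bonds: steric number 2 → sp.
C5: 4 σ bonds — 4 electron domains, sp3.
C6 (4 σ bonds) has steric number 4: sp3.
C7 carries 2 σ bonds, plus two π bonds, giving a steric number of 2, so it is sp.
C8 carries 2 σ bonds, plus two π bonds, giving a steric number of 2, so it is sp.
C9 — 3 σ bonds, plus one π bond. Steric number 3, so sp2.

C1 sp, C2 sp, C3 sp, C4 sp, C5 sp3, C6 sp3, C7 sp, C8 sp, C9 sp2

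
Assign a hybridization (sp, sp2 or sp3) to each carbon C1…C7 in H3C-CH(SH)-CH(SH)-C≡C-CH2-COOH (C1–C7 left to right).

C1: 4 σ bonds — 4 electron domains, sp3.
C2 carries 4 σ bonds, giving a steric number of 4, so it is sp3.
C3: 4 σ bonds; 4 regions of electron density → sp3.
C4 carries 2 σ bonds, plus two π bonds, giving a steric number of 2, so it is sp.
C5 is sp: 2 σ bonds, plus two π bonds, 2 electron-density regions.
C6 — 4 σ bonds. Steric number 4, so sp3.
C7 (3 σ bonds, plus one π bond) has steric number 3: sp2.

C1 sp3, C2 sp3, C3 sp3, C4 sp, C5 sp, C6 sp3, C7 sp2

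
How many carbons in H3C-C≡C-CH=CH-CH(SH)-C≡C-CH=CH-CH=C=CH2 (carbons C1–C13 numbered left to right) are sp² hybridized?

6

C1: sp3
C2: sp
C3: sp
C4: sp2 ✓
C5: sp2 ✓
C6: sp3
C7: sp
C8: sp
C9: sp2 ✓
C10: sp2 ✓
C11: sp2 ✓
C12: sp
C13: sp2 ✓
C4, C5, C9, C10, C11, C13 → 6 sp2 carbons.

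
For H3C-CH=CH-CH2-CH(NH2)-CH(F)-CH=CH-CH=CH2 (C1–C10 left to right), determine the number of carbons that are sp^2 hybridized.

6

C1: sp3
C2: sp2 ✓
C3: sp2 ✓
C4: sp3
C5: sp3
C6: sp3
C7: sp2 ✓
C8: sp2 ✓
C9: sp2 ✓
C10: sp2 ✓
C2, C3, C7, C8, C9, C10 → 6 sp2 carbons.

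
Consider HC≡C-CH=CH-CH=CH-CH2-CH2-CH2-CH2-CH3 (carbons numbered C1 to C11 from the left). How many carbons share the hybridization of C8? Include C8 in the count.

C8 is sp3 (only σ bonds).
C1: sp
C2: sp
C3: sp2
C4: sp2
C5: sp2
C6: sp2
C7: sp3 ✓
C8: sp3 ✓
C9: sp3 ✓
C10: sp3 ✓
C11: sp3 ✓
5 carbons are sp3.

5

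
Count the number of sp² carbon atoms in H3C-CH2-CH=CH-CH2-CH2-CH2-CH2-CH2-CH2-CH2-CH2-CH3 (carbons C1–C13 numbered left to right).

2

C1: sp3
C2: sp3
C3: sp2 ✓
C4: sp2 ✓
C5: sp3
C6: sp3
C7: sp3
C8: sp3
C9: sp3
C10: sp3
C11: sp3
C12: sp3
C13: sp3
C3, C4 → 2 sp2 carbons.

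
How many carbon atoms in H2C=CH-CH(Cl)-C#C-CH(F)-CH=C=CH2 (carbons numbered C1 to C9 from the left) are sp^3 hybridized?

C1: sp2
C2: sp2
C3: sp3 ✓
C4: sp
C5: sp
C6: sp3 ✓
C7: sp2
C8: sp
C9: sp2
C3, C6 → 2 sp3 carbons.

2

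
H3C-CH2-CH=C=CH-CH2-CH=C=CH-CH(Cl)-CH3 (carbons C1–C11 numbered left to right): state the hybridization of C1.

sp^3

C1 has 4 σ bonds: steric number 4 → sp3.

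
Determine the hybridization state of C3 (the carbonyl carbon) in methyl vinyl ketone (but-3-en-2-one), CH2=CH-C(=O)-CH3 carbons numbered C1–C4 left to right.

sp²

C3 (the carbonyl carbon) carries 3 σ bonds, plus one π bond, giving a steric number of 3, so it is sp2.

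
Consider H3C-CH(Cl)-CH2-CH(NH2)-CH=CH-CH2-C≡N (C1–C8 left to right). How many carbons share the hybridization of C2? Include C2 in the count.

C2 is sp3 (only σ bonds).
C1: sp3 ✓
C2: sp3 ✓
C3: sp3 ✓
C4: sp3 ✓
C5: sp2
C6: sp2
C7: sp3 ✓
C8: sp
5 carbons are sp3.

5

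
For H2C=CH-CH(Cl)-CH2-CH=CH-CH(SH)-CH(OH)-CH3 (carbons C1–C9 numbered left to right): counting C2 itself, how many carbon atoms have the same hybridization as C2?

4

C2 is sp2 (one π bond).
C1: sp2 ✓
C2: sp2 ✓
C3: sp3
C4: sp3
C5: sp2 ✓
C6: sp2 ✓
C7: sp3
C8: sp3
C9: sp3
4 carbons are sp2.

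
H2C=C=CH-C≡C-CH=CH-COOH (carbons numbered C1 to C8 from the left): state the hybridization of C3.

C3: 3 σ bonds, plus one π bond — 3 electron domains, sp2.

sp2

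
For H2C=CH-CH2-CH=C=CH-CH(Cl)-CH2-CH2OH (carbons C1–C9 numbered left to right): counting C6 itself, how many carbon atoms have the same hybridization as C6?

C6 is sp2 (one π bond).
C1: sp2 ✓
C2: sp2 ✓
C3: sp3
C4: sp2 ✓
C5: sp
C6: sp2 ✓
C7: sp3
C8: sp3
C9: sp3
4 carbons are sp2.

4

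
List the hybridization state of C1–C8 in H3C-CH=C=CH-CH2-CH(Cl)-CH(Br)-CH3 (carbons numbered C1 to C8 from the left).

C1: 4 σ bonds — 4 electron domains, sp3.
C2 (3 σ bonds, plus one π bond) has steric number 3: sp2.
C3 is sp: 2 σ bonds, plus two π bonds, 2 electron-density regions.
C4: 3 σ bonds, plus one π bond; 3 regions of electron density → sp2.
C5 is sp3: 4 σ bonds, 4 electron-density regions.
C6 — 4 σ bonds. Steric number 4, so sp3.
C7 carries 4 σ bonds, giving a steric number of 4, so it is sp3.
C8 carries 4 σ bonds, giving a steric number of 4, so it is sp3.

C1 sp3, C2 sp2, C3 sp, C4 sp2, C5 sp3, C6 sp3, C7 sp3, C8 sp3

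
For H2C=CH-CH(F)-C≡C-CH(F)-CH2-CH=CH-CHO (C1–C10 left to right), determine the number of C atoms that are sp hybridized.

2

C1: sp2
C2: sp2
C3: sp3
C4: sp ✓
C5: sp ✓
C6: sp3
C7: sp3
C8: sp2
C9: sp2
C10: sp2
C4, C5 → 2 sp carbons.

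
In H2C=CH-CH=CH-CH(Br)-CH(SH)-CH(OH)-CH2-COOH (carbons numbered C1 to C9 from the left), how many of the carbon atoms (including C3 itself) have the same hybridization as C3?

5

C3 is sp2 (one π bond).
C1: sp2 ✓
C2: sp2 ✓
C3: sp2 ✓
C4: sp2 ✓
C5: sp3
C6: sp3
C7: sp3
C8: sp3
C9: sp2 ✓
5 carbons are sp2.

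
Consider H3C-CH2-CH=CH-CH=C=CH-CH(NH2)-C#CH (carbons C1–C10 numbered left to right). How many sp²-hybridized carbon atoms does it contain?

4

C1: sp3
C2: sp3
C3: sp2 ✓
C4: sp2 ✓
C5: sp2 ✓
C6: sp
C7: sp2 ✓
C8: sp3
C9: sp
C10: sp
C3, C4, C5, C7 → 4 sp2 carbons.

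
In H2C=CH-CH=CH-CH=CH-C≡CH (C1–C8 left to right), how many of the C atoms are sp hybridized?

2

C1: sp2
C2: sp2
C3: sp2
C4: sp2
C5: sp2
C6: sp2
C7: sp ✓
C8: sp ✓
C7, C8 → 2 sp carbons.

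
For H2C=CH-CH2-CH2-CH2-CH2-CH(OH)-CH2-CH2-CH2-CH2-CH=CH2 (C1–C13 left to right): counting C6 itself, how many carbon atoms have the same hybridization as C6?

9

C6 is sp3 (only σ bonds).
C1: sp2
C2: sp2
C3: sp3 ✓
C4: sp3 ✓
C5: sp3 ✓
C6: sp3 ✓
C7: sp3 ✓
C8: sp3 ✓
C9: sp3 ✓
C10: sp3 ✓
C11: sp3 ✓
C12: sp2
C13: sp2
9 carbons are sp3.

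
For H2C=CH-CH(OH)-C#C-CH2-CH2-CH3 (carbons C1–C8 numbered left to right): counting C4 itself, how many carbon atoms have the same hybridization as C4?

C4 is sp (two π bonds).
C1: sp2
C2: sp2
C3: sp3
C4: sp ✓
C5: sp ✓
C6: sp3
C7: sp3
C8: sp3
2 carbons are sp.

2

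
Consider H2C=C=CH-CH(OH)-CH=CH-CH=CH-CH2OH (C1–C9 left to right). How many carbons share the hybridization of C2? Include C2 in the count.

C2 is sp (two π bonds).
C1: sp2
C2: sp ✓
C3: sp2
C4: sp3
C5: sp2
C6: sp2
C7: sp2
C8: sp2
C9: sp3
1 carbon is sp.

1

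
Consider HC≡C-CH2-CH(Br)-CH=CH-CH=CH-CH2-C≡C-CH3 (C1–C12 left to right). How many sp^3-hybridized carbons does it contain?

4

C1: sp
C2: sp
C3: sp3 ✓
C4: sp3 ✓
C5: sp2
C6: sp2
C7: sp2
C8: sp2
C9: sp3 ✓
C10: sp
C11: sp
C12: sp3 ✓
C3, C4, C9, C12 → 4 sp3 carbons.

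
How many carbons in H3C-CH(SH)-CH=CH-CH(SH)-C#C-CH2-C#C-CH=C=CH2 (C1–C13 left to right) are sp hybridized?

5

C1: sp3
C2: sp3
C3: sp2
C4: sp2
C5: sp3
C6: sp ✓
C7: sp ✓
C8: sp3
C9: sp ✓
C10: sp ✓
C11: sp2
C12: sp ✓
C13: sp2
C6, C7, C9, C10, C12 → 5 sp carbons.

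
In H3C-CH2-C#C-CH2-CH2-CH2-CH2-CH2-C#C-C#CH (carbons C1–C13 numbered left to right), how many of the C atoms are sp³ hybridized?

C1: sp3 ✓
C2: sp3 ✓
C3: sp
C4: sp
C5: sp3 ✓
C6: sp3 ✓
C7: sp3 ✓
C8: sp3 ✓
C9: sp3 ✓
C10: sp
C11: sp
C12: sp
C13: sp
C1, C2, C5, C6, C7, C8, C9 → 7 sp3 carbons.

7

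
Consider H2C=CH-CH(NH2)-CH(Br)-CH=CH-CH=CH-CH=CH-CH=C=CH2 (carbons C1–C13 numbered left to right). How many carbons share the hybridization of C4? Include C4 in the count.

2

C4 is sp3 (only σ bonds).
C1: sp2
C2: sp2
C3: sp3 ✓
C4: sp3 ✓
C5: sp2
C6: sp2
C7: sp2
C8: sp2
C9: sp2
C10: sp2
C11: sp2
C12: sp
C13: sp2
2 carbons are sp3.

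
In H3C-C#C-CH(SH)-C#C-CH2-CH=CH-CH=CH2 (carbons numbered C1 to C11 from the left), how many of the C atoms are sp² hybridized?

C1: sp3
C2: sp
C3: sp
C4: sp3
C5: sp
C6: sp
C7: sp3
C8: sp2 ✓
C9: sp2 ✓
C10: sp2 ✓
C11: sp2 ✓
C8, C9, C10, C11 → 4 sp2 carbons.

4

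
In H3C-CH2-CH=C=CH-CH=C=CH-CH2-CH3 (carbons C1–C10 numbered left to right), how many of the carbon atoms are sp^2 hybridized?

C1: sp3
C2: sp3
C3: sp2 ✓
C4: sp
C5: sp2 ✓
C6: sp2 ✓
C7: sp
C8: sp2 ✓
C9: sp3
C10: sp3
C3, C5, C6, C8 → 4 sp2 carbons.

4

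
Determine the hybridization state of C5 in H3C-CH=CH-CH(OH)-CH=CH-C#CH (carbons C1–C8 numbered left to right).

sp^2

C5 has 3 σ bonds, plus one π bond: steric number 3 → sp2.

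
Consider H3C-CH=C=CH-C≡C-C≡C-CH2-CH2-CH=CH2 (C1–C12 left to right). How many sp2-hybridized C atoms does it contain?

C1: sp3
C2: sp2 ✓
C3: sp
C4: sp2 ✓
C5: sp
C6: sp
C7: sp
C8: sp
C9: sp3
C10: sp3
C11: sp2 ✓
C12: sp2 ✓
C2, C4, C11, C12 → 4 sp2 carbons.

4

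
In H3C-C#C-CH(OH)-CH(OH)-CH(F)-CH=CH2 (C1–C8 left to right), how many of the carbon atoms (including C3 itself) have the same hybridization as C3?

C3 is sp (two π bonds).
C1: sp3
C2: sp ✓
C3: sp ✓
C4: sp3
C5: sp3
C6: sp3
C7: sp2
C8: sp2
2 carbons are sp.

2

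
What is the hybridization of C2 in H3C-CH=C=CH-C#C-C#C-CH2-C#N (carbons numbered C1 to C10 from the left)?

C2 (3 σ bonds, plus one π bond) has steric number 3: sp2.

sp2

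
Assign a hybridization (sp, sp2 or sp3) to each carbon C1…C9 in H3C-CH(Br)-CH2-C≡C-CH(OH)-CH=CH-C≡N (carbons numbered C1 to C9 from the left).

C1 sp3, C2 sp3, C3 sp3, C4 sp, C5 sp, C6 sp3, C7 sp2, C8 sp2, C9 sp

C1 — 4 σ bonds. Steric number 4, so sp3.
C2 (4 σ bonds) has steric number 4: sp3.
C3 — 4 σ bonds. Steric number 4, so sp3.
C4 — 2 σ bonds, plus two π bonds. Steric number 2, so sp.
C5 (2 σ bonds, plus two π bonds) has steric number 2: sp.
C6 — 4 σ bonds. Steric number 4, so sp3.
C7 has 3 σ bonds, plus one π bond: steric number 3 → sp2.
C8 is sp2: 3 σ bonds, plus one π bond, 3 electron-density regions.
C9 has 2 σ bonds, plus two π bonds: steric number 2 → sp.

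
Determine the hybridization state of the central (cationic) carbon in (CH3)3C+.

Three σ bonds and an empty p orbital; no lone pair → steric number 3 → sp2 and planar.

sp2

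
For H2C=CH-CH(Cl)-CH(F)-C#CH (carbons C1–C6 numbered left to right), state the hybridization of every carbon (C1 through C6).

C1 sp2, C2 sp2, C3 sp3, C4 sp3, C5 sp, C6 sp

C1 carries 3 σ bonds, plus one π bond, giving a steric number of 3, so it is sp2.
C2: 3 σ bonds, plus one π bond — 3 electron domains, sp2.
C3 — 4 σ bonds. Steric number 4, so sp3.
C4 — 4 σ bonds. Steric number 4, so sp3.
C5 is sp: 2 σ bonds, plus two π bonds, 2 electron-density regions.
C6 — 2 σ bonds, plus two π bonds. Steric number 2, so sp.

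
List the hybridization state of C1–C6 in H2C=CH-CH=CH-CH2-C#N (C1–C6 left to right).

C1 sp2, C2 sp2, C3 sp2, C4 sp2, C5 sp3, C6 sp

C1 — 3 σ bonds, plus one π bond. Steric number 3, so sp2.
C2 has 3 σ bonds, plus one π bond: steric number 3 → sp2.
C3 has 3 σ bonds, plus one π bond: steric number 3 → sp2.
C4 has 3 σ bonds, plus one π bond: steric number 3 → sp2.
C5: 4 σ bonds; 4 regions of electron density → sp3.
C6 has 2 σ bonds, plus two π bonds: steric number 2 → sp.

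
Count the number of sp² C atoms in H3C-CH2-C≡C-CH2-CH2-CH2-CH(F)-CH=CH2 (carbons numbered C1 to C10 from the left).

C1: sp3
C2: sp3
C3: sp
C4: sp
C5: sp3
C6: sp3
C7: sp3
C8: sp3
C9: sp2 ✓
C10: sp2 ✓
C9, C10 → 2 sp2 carbons.

2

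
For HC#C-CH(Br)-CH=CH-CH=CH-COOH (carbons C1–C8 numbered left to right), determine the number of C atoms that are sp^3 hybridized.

C1: sp
C2: sp
C3: sp3 ✓
C4: sp2
C5: sp2
C6: sp2
C7: sp2
C8: sp2
C3 → 1 sp3 carbon.

1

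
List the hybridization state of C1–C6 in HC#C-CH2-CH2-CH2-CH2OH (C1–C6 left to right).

C1 sp, C2 sp, C3 sp3, C4 sp3, C5 sp3, C6 sp3

C1 (2 σ bonds, plus two π bonds) has steric number 2: sp.
C2 carries 2 σ bonds, plus two π bonds, giving a steric number of 2, so it is sp.
C3: 4 σ bonds; 4 regions of electron density → sp3.
C4 — 4 σ bonds. Steric number 4, so sp3.
C5 — 4 σ bonds. Steric number 4, so sp3.
C6: 4 σ bonds — 4 electron domains, sp3.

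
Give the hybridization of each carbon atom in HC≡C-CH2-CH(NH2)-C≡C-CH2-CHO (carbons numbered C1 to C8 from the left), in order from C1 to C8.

C1 has 2 σ bonds, plus two π bonds: steric number 2 → sp.
C2 is sp: 2 σ bonds, plus two π bonds, 2 electron-density regions.
C3: 4 σ bonds; 4 regions of electron density → sp3.
C4 is sp3: 4 σ bonds, 4 electron-density regions.
C5: 2 σ bonds, plus two π bonds; 2 regions of electron density → sp.
C6 — 2 σ bonds, plus two π bonds. Steric number 2, so sp.
C7 is sp3: 4 σ bonds, 4 electron-density regions.
C8 (3 σ bonds, plus one π bond) has steric number 3: sp2.

C1 sp, C2 sp, C3 sp3, C4 sp3, C5 sp, C6 sp, C7 sp3, C8 sp2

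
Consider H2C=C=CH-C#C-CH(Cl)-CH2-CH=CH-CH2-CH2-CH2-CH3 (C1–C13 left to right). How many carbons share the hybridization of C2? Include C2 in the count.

C2 is sp (two π bonds).
C1: sp2
C2: sp ✓
C3: sp2
C4: sp ✓
C5: sp ✓
C6: sp3
C7: sp3
C8: sp2
C9: sp2
C10: sp3
C11: sp3
C12: sp3
C13: sp3
3 carbons are sp.

3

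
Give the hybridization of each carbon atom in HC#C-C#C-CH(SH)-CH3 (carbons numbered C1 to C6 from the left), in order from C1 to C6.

C1 sp, C2 sp, C3 sp, C4 sp, C5 sp3, C6 sp3

C1 is sp: 2 σ bonds, plus two π bonds, 2 electron-density regions.
C2 carries 2 σ bonds, plus two π bonds, giving a steric number of 2, so it is sp.
C3: 2 σ bonds, plus two π bonds — 2 electron domains, sp.
C4 is sp: 2 σ bonds, plus two π bonds, 2 electron-density regions.
C5 — 4 σ bonds. Steric number 4, so sp3.
C6 has 4 σ bonds: steric number 4 → sp3.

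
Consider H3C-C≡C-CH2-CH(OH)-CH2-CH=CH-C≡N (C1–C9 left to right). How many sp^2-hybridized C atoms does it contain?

C1: sp3
C2: sp
C3: sp
C4: sp3
C5: sp3
C6: sp3
C7: sp2 ✓
C8: sp2 ✓
C9: sp
C7, C8 → 2 sp2 carbons.

2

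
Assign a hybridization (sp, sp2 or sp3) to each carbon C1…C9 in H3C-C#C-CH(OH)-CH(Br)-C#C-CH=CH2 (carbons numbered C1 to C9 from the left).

C1 sp3, C2 sp, C3 sp, C4 sp3, C5 sp3, C6 sp, C7 sp, C8 sp2, C9 sp2

C1 carries 4 σ bonds, giving a steric number of 4, so it is sp3.
C2 has 2 σ bonds, plus two π bonds: steric number 2 → sp.
C3 has 2 σ bonds, plus two π bonds: steric number 2 → sp.
C4 has 4 σ bonds: steric number 4 → sp3.
C5 has 4 σ bonds: steric number 4 → sp3.
C6 has 2 σ bonds, plus two π bonds: steric number 2 → sp.
C7 (2 σ bonds, plus two π bonds) has steric number 2: sp.
C8 (3 σ bonds, plus one π bond) has steric number 3: sp2.
C9: 3 σ bonds, plus one π bond — 3 electron domains, sp2.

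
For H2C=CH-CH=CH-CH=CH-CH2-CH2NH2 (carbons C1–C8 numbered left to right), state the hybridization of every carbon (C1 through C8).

C1: 3 σ bonds, plus one π bond; 3 regions of electron density → sp2.
C2 is sp2: 3 σ bonds, plus one π bond, 3 electron-density regions.
C3 is sp2: 3 σ bonds, plus one π bond, 3 electron-density regions.
C4: 3 σ bonds, plus one π bond; 3 regions of electron density → sp2.
C5 carries 3 σ bonds, plus one π bond, giving a steric number of 3, so it is sp2.
C6 is sp2: 3 σ bonds, plus one π bond, 3 electron-density regions.
C7 has 4 σ bonds: steric number 4 → sp3.
C8 is sp3: 4 σ bonds, 4 electron-density regions.

C1 sp2, C2 sp2, C3 sp2, C4 sp2, C5 sp2, C6 sp2, C7 sp3, C8 sp3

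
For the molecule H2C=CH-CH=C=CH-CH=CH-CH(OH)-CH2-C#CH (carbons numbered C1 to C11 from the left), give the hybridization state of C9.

sp³

C9: 4 σ bonds — 4 electron domains, sp3.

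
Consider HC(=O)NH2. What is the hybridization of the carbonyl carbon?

sp2

The carbonyl carbon is sp2: 3 σ bonds, plus one π bond, 3 electron-density regions.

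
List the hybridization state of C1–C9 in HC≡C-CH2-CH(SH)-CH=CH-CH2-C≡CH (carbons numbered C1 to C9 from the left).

C1 sp, C2 sp, C3 sp3, C4 sp3, C5 sp2, C6 sp2, C7 sp3, C8 sp, C9 sp

C1 (2 σ bonds, plus two π bonds) has steric number 2: sp.
C2 is sp: 2 σ bonds, plus two π bonds, 2 electron-density regions.
C3 — 4 σ bonds. Steric number 4, so sp3.
C4: 4 σ bonds — 4 electron domains, sp3.
C5 has 3 σ bonds, plus one π bond: steric number 3 → sp2.
C6: 3 σ bonds, plus one π bond — 3 electron domains, sp2.
C7 carries 4 σ bonds, giving a steric number of 4, so it is sp3.
C8 carries 2 σ bonds, plus two π bonds, giving a steric number of 2, so it is sp.
C9 (2 σ bonds, plus two π bonds) has steric number 2: sp.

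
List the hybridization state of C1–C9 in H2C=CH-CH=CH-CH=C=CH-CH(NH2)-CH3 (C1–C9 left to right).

C1 sp2, C2 sp2, C3 sp2, C4 sp2, C5 sp2, C6 sp, C7 sp2, C8 sp3, C9 sp3

C1: 3 σ bonds, plus one π bond — 3 electron domains, sp2.
C2 (3 σ bonds, plus one π bond) has steric number 3: sp2.
C3 is sp2: 3 σ bonds, plus one π bond, 3 electron-density regions.
C4 carries 3 σ bonds, plus one π bond, giving a steric number of 3, so it is sp2.
C5 has 3 σ bonds, plus one π bond: steric number 3 → sp2.
C6: 2 σ bonds, plus two π bonds — 2 electron domains, sp.
C7: 3 σ bonds, plus one π bond — 3 electron domains, sp2.
C8 — 4 σ bonds. Steric number 4, so sp3.
C9 has 4 σ bonds: steric number 4 → sp3.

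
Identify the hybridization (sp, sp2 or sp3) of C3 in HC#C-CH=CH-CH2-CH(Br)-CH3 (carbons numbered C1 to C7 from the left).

sp2

C3 (3 σ bonds, plus one π bond) has steric number 3: sp2.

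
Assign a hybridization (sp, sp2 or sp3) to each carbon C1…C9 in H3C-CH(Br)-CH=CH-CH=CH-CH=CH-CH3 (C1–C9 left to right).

C1: 4 σ bonds — 4 electron domains, sp3.
C2: 4 σ bonds; 4 regions of electron density → sp3.
C3 (3 σ bonds, plus one π bond) has steric number 3: sp2.
C4: 3 σ bonds, plus one π bond; 3 regions of electron density → sp2.
C5: 3 σ bonds, plus one π bond — 3 electron domains, sp2.
C6 (3 σ bonds, plus one π bond) has steric number 3: sp2.
C7 (3 σ bonds, plus one π bond) has steric number 3: sp2.
C8 has 3 σ bonds, plus one π bond: steric number 3 → sp2.
C9: 4 σ bonds; 4 regions of electron density → sp3.

C1 sp3, C2 sp3, C3 sp2, C4 sp2, C5 sp2, C6 sp2, C7 sp2, C8 sp2, C9 sp3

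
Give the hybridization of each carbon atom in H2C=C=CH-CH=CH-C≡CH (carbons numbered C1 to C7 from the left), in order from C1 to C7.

C1 sp2, C2 sp, C3 sp2, C4 sp2, C5 sp2, C6 sp, C7 sp

C1 — 3 σ bonds, plus one π bond. Steric number 3, so sp2.
C2 — 2 σ bonds, plus two π bonds. Steric number 2, so sp.
C3 has 3 σ bonds, plus one π bond: steric number 3 → sp2.
C4 (3 σ bonds, plus one π bond) has steric number 3: sp2.
C5: 3 σ bonds, plus one π bond — 3 electron domains, sp2.
C6: 2 σ bonds, plus two π bonds; 2 regions of electron density → sp.
C7 has 2 σ bonds, plus two π bonds: steric number 2 → sp.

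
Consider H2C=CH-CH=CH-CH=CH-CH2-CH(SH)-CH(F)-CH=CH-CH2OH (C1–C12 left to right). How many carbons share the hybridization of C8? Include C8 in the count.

C8 is sp3 (only σ bonds).
C1: sp2
C2: sp2
C3: sp2
C4: sp2
C5: sp2
C6: sp2
C7: sp3 ✓
C8: sp3 ✓
C9: sp3 ✓
C10: sp2
C11: sp2
C12: sp3 ✓
4 carbons are sp3.

4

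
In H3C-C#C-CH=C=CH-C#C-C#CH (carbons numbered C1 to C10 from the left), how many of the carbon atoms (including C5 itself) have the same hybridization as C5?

C5 is sp (two π bonds).
C1: sp3
C2: sp ✓
C3: sp ✓
C4: sp2
C5: sp ✓
C6: sp2
C7: sp ✓
C8: sp ✓
C9: sp ✓
C10: sp ✓
7 carbons are sp.

7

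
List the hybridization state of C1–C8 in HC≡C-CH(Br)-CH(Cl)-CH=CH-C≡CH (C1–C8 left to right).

C1 sp, C2 sp, C3 sp3, C4 sp3, C5 sp2, C6 sp2, C7 sp, C8 sp

C1: 2 σ bonds, plus two π bonds; 2 regions of electron density → sp.
C2 carries 2 σ bonds, plus two π bonds, giving a steric number of 2, so it is sp.
C3: 4 σ bonds; 4 regions of electron density → sp3.
C4 carries 4 σ bonds, giving a steric number of 4, so it is sp3.
C5 is sp2: 3 σ bonds, plus one π bond, 3 electron-density regions.
C6 (3 σ bonds, plus one π bond) has steric number 3: sp2.
C7: 2 σ bonds, plus two π bonds — 2 electron domains, sp.
C8 is sp: 2 σ bonds, plus two π bonds, 2 electron-density regions.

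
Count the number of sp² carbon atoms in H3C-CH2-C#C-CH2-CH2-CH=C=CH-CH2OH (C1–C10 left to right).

2

C1: sp3
C2: sp3
C3: sp
C4: sp
C5: sp3
C6: sp3
C7: sp2 ✓
C8: sp
C9: sp2 ✓
C10: sp3
C7, C9 → 2 sp2 carbons.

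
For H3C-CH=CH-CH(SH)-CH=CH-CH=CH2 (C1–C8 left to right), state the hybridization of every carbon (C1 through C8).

C1 sp3, C2 sp2, C3 sp2, C4 sp3, C5 sp2, C6 sp2, C7 sp2, C8 sp2

C1 carries 4 σ bonds, giving a steric number of 4, so it is sp3.
C2: 3 σ bonds, plus one π bond — 3 electron domains, sp2.
C3 is sp2: 3 σ bonds, plus one π bond, 3 electron-density regions.
C4: 4 σ bonds; 4 regions of electron density → sp3.
C5: 3 σ bonds, plus one π bond; 3 regions of electron density → sp2.
C6 is sp2: 3 σ bonds, plus one π bond, 3 electron-density regions.
C7 is sp2: 3 σ bonds, plus one π bond, 3 electron-density regions.
C8: 3 σ bonds, plus one π bond; 3 regions of electron density → sp2.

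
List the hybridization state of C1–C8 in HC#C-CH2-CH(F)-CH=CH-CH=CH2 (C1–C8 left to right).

C1 sp, C2 sp, C3 sp3, C4 sp3, C5 sp2, C6 sp2, C7 sp2, C8 sp2

C1: 2 σ bonds, plus two π bonds; 2 regions of electron density → sp.
C2 has 2 σ bonds, plus two π bonds: steric number 2 → sp.
C3 (4 σ bonds) has steric number 4: sp3.
C4 — 4 σ bonds. Steric number 4, so sp3.
C5 carries 3 σ bonds, plus one π bond, giving a steric number of 3, so it is sp2.
C6 carries 3 σ bonds, plus one π bond, giving a steric number of 3, so it is sp2.
C7: 3 σ bonds, plus one π bond — 3 electron domains, sp2.
C8: 3 σ bonds, plus one π bond — 3 electron domains, sp2.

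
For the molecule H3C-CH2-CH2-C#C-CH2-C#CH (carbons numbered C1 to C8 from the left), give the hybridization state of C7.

sp

C7 (2 σ bonds, plus two π bonds) has steric number 2: sp.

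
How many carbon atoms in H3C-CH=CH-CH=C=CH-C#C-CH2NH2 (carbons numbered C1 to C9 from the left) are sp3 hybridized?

2

C1: sp3 ✓
C2: sp2
C3: sp2
C4: sp2
C5: sp
C6: sp2
C7: sp
C8: sp
C9: sp3 ✓
C1, C9 → 2 sp3 carbons.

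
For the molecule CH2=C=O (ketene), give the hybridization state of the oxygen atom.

sp2

The oxygen atom carries 1 σ bond and 2 lone pairs, plus one π bond, giving a steric number of 3, so it is sp2.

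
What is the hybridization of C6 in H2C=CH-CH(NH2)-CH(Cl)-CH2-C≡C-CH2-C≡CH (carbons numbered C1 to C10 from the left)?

sp

C6: 2 σ bonds, plus two π bonds — 2 electron domains, sp.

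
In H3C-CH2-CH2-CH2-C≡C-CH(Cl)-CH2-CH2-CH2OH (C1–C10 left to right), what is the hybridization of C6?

C6 carries 2 σ bonds, plus two π bonds, giving a steric number of 2, so it is sp.

sp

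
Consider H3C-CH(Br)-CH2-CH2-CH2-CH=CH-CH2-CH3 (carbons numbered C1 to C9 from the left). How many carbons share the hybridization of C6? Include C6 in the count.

2

C6 is sp2 (one π bond).
C1: sp3
C2: sp3
C3: sp3
C4: sp3
C5: sp3
C6: sp2 ✓
C7: sp2 ✓
C8: sp3
C9: sp3
2 carbons are sp2.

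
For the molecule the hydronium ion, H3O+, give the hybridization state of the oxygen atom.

Three σ bonds + one lone pair = steric number 4 → sp3.

sp^3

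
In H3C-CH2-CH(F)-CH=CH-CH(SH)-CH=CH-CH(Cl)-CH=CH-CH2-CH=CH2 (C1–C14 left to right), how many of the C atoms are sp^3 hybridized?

6

C1: sp3 ✓
C2: sp3 ✓
C3: sp3 ✓
C4: sp2
C5: sp2
C6: sp3 ✓
C7: sp2
C8: sp2
C9: sp3 ✓
C10: sp2
C11: sp2
C12: sp3 ✓
C13: sp2
C14: sp2
C1, C2, C3, C6, C9, C12 → 6 sp3 carbons.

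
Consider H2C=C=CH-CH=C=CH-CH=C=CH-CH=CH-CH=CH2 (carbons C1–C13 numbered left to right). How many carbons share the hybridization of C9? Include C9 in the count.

10

C9 is sp2 (one π bond).
C1: sp2 ✓
C2: sp
C3: sp2 ✓
C4: sp2 ✓
C5: sp
C6: sp2 ✓
C7: sp2 ✓
C8: sp
C9: sp2 ✓
C10: sp2 ✓
C11: sp2 ✓
C12: sp2 ✓
C13: sp2 ✓
10 carbons are sp2.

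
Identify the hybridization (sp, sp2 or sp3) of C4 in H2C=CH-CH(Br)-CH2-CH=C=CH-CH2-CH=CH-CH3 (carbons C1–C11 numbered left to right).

C4 is sp3: 4 σ bonds, 4 electron-density regions.

sp³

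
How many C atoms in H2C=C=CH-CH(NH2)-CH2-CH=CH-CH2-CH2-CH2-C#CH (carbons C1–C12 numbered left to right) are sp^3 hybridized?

5

C1: sp2
C2: sp
C3: sp2
C4: sp3 ✓
C5: sp3 ✓
C6: sp2
C7: sp2
C8: sp3 ✓
C9: sp3 ✓
C10: sp3 ✓
C11: sp
C12: sp
C4, C5, C8, C9, C10 → 5 sp3 carbons.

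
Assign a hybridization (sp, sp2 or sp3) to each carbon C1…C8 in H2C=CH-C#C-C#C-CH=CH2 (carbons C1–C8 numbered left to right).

C1 sp2, C2 sp2, C3 sp, C4 sp, C5 sp, C6 sp, C7 sp2, C8 sp2

C1: 3 σ bonds, plus one π bond — 3 electron domains, sp2.
C2: 3 σ bonds, plus one π bond; 3 regions of electron density → sp2.
C3 carries 2 σ bonds, plus two π bonds, giving a steric number of 2, so it is sp.
C4 is sp: 2 σ bonds, plus two π bonds, 2 electron-density regions.
C5 (2 σ bonds, plus two π bonds) has steric number 2: sp.
C6 (2 σ bonds, plus two π bonds) has steric number 2: sp.
C7 carries 3 σ bonds, plus one π bond, giving a steric number of 3, so it is sp2.
C8 (3 σ bonds, plus one π bond) has steric number 3: sp2.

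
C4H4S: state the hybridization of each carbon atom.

sp^2

Each carbon atom: 3 σ bonds, plus one π bond — 3 electron domains, sp2.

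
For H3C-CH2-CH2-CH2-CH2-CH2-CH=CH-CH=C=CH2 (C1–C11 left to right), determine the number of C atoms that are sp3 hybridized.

6

C1: sp3 ✓
C2: sp3 ✓
C3: sp3 ✓
C4: sp3 ✓
C5: sp3 ✓
C6: sp3 ✓
C7: sp2
C8: sp2
C9: sp2
C10: sp
C11: sp2
C1, C2, C3, C4, C5, C6 → 6 sp3 carbons.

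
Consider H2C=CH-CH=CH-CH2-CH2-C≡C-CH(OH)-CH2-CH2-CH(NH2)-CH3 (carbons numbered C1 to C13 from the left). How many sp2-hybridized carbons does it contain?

4

C1: sp2 ✓
C2: sp2 ✓
C3: sp2 ✓
C4: sp2 ✓
C5: sp3
C6: sp3
C7: sp
C8: sp
C9: sp3
C10: sp3
C11: sp3
C12: sp3
C13: sp3
C1, C2, C3, C4 → 4 sp2 carbons.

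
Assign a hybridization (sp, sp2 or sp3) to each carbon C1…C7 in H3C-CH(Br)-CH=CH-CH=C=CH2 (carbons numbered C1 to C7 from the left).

C1 sp3, C2 sp3, C3 sp2, C4 sp2, C5 sp2, C6 sp, C7 sp2

C1 carries 4 σ bonds, giving a steric number of 4, so it is sp3.
C2 — 4 σ bonds. Steric number 4, so sp3.
C3: 3 σ bonds, plus one π bond; 3 regions of electron density → sp2.
C4 has 3 σ bonds, plus one π bond: steric number 3 → sp2.
C5 is sp2: 3 σ bonds, plus one π bond, 3 electron-density regions.
C6 is sp: 2 σ bonds, plus two π bonds, 2 electron-density regions.
C7: 3 σ bonds, plus one π bond — 3 electron domains, sp2.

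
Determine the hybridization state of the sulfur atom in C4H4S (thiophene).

Analogous to furan: one S lone pair in the aromatic π system, S is sp2.

sp^2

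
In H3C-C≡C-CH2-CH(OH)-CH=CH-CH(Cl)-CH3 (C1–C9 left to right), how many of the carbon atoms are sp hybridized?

C1: sp3
C2: sp ✓
C3: sp ✓
C4: sp3
C5: sp3
C6: sp2
C7: sp2
C8: sp3
C9: sp3
C2, C3 → 2 sp carbons.

2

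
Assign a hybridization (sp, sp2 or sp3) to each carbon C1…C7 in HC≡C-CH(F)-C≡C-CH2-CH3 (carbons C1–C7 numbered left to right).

C1: 2 σ bonds, plus two π bonds — 2 electron domains, sp.
C2 is sp: 2 σ bonds, plus two π bonds, 2 electron-density regions.
C3 — 4 σ bonds. Steric number 4, so sp3.
C4: 2 σ bonds, plus two π bonds — 2 electron domains, sp.
C5 is sp: 2 σ bonds, plus two π bonds, 2 electron-density regions.
C6: 4 σ bonds; 4 regions of electron density → sp3.
C7: 4 σ bonds — 4 electron domains, sp3.

C1 sp, C2 sp, C3 sp3, C4 sp, C5 sp, C6 sp3, C7 sp3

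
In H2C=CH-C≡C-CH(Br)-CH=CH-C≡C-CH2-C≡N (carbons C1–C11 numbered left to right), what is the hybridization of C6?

sp^2

C6: 3 σ bonds, plus one π bond — 3 electron domains, sp2.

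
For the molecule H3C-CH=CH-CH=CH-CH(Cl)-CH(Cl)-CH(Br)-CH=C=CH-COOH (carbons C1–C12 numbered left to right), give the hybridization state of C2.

C2: 3 σ bonds, plus one π bond — 3 electron domains, sp2.

sp²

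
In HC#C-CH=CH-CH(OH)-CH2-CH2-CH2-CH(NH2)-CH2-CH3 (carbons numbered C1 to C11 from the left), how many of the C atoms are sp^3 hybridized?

C1: sp
C2: sp
C3: sp2
C4: sp2
C5: sp3 ✓
C6: sp3 ✓
C7: sp3 ✓
C8: sp3 ✓
C9: sp3 ✓
C10: sp3 ✓
C11: sp3 ✓
C5, C6, C7, C8, C9, C10, C11 → 7 sp3 carbons.

7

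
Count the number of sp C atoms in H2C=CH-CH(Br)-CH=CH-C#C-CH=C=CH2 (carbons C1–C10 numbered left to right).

C1: sp2
C2: sp2
C3: sp3
C4: sp2
C5: sp2
C6: sp ✓
C7: sp ✓
C8: sp2
C9: sp ✓
C10: sp2
C6, C7, C9 → 3 sp carbons.

3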